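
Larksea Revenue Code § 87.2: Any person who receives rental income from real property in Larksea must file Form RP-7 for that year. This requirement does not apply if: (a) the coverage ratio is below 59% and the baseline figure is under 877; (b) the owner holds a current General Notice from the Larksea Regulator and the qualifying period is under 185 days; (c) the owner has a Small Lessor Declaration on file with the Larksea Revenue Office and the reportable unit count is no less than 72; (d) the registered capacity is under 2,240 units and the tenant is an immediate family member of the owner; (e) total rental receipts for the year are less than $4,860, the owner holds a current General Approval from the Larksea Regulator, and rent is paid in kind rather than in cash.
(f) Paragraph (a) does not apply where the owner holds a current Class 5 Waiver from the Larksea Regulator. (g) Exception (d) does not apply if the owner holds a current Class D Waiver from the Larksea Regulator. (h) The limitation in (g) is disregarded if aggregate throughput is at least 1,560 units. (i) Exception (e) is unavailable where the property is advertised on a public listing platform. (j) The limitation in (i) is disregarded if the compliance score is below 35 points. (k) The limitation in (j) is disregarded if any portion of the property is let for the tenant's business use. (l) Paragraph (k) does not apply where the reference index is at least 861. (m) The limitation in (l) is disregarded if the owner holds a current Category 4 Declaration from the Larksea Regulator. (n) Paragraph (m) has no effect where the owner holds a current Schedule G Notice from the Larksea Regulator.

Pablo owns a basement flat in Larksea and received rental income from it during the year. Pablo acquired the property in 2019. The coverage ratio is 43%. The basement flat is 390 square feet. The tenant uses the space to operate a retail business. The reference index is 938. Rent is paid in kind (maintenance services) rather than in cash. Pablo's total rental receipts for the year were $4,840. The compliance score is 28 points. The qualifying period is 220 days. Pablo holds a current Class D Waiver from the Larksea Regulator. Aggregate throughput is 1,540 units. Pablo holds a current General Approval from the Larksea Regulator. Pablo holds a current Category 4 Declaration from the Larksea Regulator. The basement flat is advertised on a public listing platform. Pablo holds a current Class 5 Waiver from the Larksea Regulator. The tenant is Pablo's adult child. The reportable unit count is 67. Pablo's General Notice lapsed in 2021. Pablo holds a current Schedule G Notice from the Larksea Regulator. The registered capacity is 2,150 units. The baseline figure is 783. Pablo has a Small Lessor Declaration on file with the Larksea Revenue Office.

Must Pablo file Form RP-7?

No — exception (e) applies; Pablo is not required to file Form RP-7.

All of (a)'s requirements are met (the coverage ratio is 43%, below the 59% limit; the baseline figure is 783, under the 877 limit). But: (f) is engaged — a current Class 5 Waiver is held. (a) is therefore removed.
Exception (b) does not apply: there is no General Notice in force.
Exception (c) requires that the reportable unit count is no less than 72; but the reportable unit count is 67, short of 72, so (c) is unavailable.
All of (d)'s requirements are met (the registered capacity is 2,150 units, under the 2,240 units limit; the tenant is an immediate family member). But applying paragraphs (g)–(h): (g) is engaged — a current Class D Waiver is held. (h), which would lift (g), is not triggered — aggregate throughput is 1,540 units, short of 1,560 units. Exception (d) does not apply.
Exception (e) is satisfied on its face — total rental receipts for the year are $4,840, less than the $4,860 limit; a current General Approval is held; rent is paid in kind. As to paragraphs (i)–(n): (i) would limit (e) — the property is publicly advertised — but (j) sets (i) aside: (j) operates against (i): the compliance score is 28 points, below the 35 points limit. (k) would limit (j) — the space is let for business use — but (l) sets (k) aside: (l) operates against (k): the reference index is 938, meeting the 861 threshold. (m) would limit (l) — a current Category 4 Declaration is held — but (n) sets (m) aside: (n) is triggered — a current Schedule G Notice is held. Exception (e) stands.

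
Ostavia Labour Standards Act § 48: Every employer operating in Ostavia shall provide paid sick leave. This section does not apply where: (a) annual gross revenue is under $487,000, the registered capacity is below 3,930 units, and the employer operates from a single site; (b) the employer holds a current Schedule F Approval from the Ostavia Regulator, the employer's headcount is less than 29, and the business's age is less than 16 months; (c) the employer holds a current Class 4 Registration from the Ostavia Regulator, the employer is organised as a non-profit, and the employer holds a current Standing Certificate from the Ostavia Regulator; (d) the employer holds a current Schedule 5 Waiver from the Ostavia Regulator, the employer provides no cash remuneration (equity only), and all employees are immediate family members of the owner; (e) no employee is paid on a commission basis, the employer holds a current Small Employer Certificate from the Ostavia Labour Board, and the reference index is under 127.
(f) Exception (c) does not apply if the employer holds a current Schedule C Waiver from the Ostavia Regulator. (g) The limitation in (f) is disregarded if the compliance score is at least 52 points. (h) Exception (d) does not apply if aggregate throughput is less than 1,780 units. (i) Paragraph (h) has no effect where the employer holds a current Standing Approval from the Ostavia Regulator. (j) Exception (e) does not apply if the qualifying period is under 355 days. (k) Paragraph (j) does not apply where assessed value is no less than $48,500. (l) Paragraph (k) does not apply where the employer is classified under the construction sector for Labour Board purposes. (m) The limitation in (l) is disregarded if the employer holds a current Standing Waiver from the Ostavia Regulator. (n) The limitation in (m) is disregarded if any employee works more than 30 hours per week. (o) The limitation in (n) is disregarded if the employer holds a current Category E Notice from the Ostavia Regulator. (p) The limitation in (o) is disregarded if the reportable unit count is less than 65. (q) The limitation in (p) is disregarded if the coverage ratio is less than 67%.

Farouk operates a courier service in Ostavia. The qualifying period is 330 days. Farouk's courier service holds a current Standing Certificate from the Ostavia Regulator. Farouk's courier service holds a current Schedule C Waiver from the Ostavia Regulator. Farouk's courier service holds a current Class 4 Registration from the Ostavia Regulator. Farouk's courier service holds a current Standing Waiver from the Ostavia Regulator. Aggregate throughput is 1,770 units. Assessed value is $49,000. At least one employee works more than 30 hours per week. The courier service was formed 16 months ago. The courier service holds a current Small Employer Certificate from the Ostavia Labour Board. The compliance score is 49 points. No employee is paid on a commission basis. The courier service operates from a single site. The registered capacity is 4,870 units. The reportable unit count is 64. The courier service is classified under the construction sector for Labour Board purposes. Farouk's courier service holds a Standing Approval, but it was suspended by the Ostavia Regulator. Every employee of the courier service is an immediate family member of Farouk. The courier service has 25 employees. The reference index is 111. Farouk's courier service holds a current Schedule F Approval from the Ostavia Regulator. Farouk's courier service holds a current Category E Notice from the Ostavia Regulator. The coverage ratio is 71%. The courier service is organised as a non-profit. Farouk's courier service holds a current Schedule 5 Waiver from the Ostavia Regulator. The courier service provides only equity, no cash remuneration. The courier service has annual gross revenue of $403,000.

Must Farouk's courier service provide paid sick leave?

Exception (a) does not apply: the registered capacity is 4,870 units, not below 3,930 units.
Exception (b) requires that the business's age is less than 16 months; but the business's age is 16 months, not less than 16 months, so (b) is unavailable.
All of (c)'s requirements are met (a current Class 4 Registration is held; the employer is a non-profit; a current Standing Certificate is held). But: (f) applies — a current Schedule C Waiver is held. (g) is not triggered (the compliance score is 49 points, short of 52 points), so (f) stands. So (c) is unavailable.
Exception (d) is satisfied on its face — a current Schedule 5 Waiver is held; remuneration is equity-only; every employee is an immediate family member. But: (h) applies — aggregate throughput is 1,770 units, less than the 1,780 units limit. (i) is not engaged (no current Standing Approval is held), so (h) stands. (d) is therefore removed.
All of (e)'s requirements are met (no employee is paid on commission; a current Small Employer Certificate is held; the reference index is 111, under the 127 limit). But: (j) is engaged — the qualifying period is 330 days, under the 355 days limit. (k) operates (assessed value is $49,000, meeting the $48,500 threshold), but is set aside by (l): (l) operates against (k): the courier service is classified under the construction sector. (m) applies (a current Standing Waiver is held), but is set aside by (n): (n) applies — at least one employee exceeds 30 hours/week. (o) is engaged (a current Category E Notice is held), but is overridden by (p): (p) operates — the reportable unit count is 64, less than the 65 limit. (q), which would lift (p), is inapplicable — the coverage ratio is 71%, not less than 67%. So (e) is unavailable.
No exception applies. The general rule governs.

Yes — Farouk's courier service must provide paid sick leave.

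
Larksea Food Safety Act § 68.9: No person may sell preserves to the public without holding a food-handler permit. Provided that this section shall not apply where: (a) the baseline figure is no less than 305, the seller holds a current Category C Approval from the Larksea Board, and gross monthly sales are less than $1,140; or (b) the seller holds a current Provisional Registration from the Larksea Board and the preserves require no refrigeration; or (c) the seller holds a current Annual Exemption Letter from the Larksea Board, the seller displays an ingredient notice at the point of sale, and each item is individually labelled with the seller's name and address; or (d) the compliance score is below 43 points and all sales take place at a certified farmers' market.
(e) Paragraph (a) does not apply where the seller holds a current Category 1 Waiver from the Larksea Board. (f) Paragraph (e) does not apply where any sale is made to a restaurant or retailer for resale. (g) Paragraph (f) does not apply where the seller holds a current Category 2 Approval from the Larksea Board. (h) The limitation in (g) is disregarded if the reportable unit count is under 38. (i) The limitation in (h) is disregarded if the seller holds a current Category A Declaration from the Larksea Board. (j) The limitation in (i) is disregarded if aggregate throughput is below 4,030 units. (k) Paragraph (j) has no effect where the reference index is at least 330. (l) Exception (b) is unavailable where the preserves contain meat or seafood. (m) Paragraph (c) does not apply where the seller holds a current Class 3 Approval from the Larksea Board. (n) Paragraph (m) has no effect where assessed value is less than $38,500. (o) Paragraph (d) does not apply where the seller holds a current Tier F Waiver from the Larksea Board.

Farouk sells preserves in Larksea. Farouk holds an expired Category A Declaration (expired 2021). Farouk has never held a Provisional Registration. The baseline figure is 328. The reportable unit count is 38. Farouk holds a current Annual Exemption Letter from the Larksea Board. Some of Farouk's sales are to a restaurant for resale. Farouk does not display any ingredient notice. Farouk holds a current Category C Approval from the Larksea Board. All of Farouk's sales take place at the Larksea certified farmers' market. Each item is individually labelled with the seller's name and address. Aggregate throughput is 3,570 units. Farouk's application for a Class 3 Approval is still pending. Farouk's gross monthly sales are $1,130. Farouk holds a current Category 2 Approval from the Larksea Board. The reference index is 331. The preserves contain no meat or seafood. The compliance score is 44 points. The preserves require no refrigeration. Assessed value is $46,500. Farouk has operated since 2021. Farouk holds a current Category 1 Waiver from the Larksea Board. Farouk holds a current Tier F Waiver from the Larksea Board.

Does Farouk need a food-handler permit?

Yes — Farouk must hold a food-handler permit.

Exception (a) is satisfied on its face — the baseline figure is 328, meeting the 305 threshold; a current Category C Approval is held; gross monthly sales are $1,130, less than the $1,140 limit. However, paragraphs (e)–(k) must be considered: (e) applies — a current Category 1 Waiver is held. (f) is triggered (some sales are to a restaurant for resale), but is overridden by (g): (g) is triggered — a current Category 2 Approval is held. (h) is inapplicable (the reportable unit count is 38, not under 38), so (g) stands. (a) is therefore removed.
Exception (b) does not apply: there is no Provisional Registration in force.
Exception (c) requires that the seller displays an ingredient notice at the point of sale; but no ingredient notice is displayed, so (c) is unavailable.
Exception (d) does not apply: the compliance score is 44 points, not below 43 points.
No exception applies. The general rule governs.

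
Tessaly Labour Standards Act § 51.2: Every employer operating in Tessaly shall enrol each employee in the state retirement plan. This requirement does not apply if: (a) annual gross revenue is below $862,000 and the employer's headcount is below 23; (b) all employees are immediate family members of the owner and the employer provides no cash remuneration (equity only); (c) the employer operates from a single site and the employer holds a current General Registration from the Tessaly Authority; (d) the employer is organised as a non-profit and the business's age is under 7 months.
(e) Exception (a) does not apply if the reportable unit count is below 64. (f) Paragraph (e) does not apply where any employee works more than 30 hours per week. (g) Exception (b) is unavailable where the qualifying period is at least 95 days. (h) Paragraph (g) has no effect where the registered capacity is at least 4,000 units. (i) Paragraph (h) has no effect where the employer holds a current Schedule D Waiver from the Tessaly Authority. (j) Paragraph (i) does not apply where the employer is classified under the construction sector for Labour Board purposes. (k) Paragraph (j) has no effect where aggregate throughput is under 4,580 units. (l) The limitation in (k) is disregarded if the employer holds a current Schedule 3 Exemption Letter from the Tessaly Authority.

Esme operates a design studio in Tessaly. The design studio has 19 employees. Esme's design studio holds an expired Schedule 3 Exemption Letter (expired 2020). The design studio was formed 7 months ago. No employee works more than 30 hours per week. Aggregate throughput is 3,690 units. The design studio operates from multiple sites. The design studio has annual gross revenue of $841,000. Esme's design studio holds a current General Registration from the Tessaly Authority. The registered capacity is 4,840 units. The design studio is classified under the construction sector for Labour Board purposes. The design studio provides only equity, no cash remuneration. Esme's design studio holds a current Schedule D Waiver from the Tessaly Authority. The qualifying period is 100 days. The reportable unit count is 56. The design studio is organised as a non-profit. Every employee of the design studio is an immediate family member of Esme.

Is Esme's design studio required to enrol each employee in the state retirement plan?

Yes — Esme's design studio must enrol each employee in the state retirement plan.

Exception (a): annual gross revenue is $841,000, below the $862,000 limit; the employer's headcount is 19, below the 23 limit — every condition holds. However, paragraphs (e)–(f) must be considered: (e) applies — the reportable unit count is 56, below the 64 limit. (f) does not operate here (no employee exceeds 30 hours/week), so (e) stands. Exception (a) does not apply.
Exception (b) is satisfied on its face — every employee is an immediate family member; remuneration is equity-only. But: (g) is triggered — the qualifying period is 100 days, meeting the 95 days threshold. (h) applies (the registered capacity is 4,840 units, meeting the 4,000 units threshold), but is set aside by (i): (i) operates against (h): a current Schedule D Waiver is held. (j) applies (the design studio is classified under the construction sector), but is displaced by (k): (k) operates against (j): aggregate throughput is 3,690 units, under the 4,580 units limit. (l), which would lift (k), is not engaged — no current Schedule 3 Exemption Letter is held. Exception (b) does not apply.
Exception (c) fails — the employer operates from multiple sites.
Exception (d) fails — the business's age is 7 months, not under 7 months.
Every exception is unavailable, so the rule governs.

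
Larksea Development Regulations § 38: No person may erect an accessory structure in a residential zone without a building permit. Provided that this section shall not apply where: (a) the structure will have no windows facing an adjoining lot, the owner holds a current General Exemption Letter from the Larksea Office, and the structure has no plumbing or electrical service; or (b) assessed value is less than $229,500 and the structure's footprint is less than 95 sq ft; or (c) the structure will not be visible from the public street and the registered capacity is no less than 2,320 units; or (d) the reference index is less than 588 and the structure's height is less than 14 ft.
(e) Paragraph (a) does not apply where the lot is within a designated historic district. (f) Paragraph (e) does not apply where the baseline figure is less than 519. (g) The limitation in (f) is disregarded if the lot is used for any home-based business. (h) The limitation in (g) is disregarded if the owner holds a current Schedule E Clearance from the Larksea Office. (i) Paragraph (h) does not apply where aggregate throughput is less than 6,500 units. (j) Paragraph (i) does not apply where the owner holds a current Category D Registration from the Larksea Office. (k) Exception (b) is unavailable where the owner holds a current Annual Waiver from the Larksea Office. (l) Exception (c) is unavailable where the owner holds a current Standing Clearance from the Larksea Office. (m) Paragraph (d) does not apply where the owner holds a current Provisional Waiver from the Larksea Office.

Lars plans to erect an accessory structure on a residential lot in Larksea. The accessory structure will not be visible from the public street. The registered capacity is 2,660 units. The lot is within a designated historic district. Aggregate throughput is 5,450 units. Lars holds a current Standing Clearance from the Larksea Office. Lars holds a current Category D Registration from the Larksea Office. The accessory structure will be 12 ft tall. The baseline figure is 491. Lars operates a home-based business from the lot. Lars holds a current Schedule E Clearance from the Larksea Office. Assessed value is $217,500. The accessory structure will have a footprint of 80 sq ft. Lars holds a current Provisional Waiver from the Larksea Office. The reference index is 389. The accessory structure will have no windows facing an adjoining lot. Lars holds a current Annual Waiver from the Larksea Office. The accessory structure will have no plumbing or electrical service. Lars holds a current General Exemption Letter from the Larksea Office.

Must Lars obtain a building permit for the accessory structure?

All of (a)'s requirements are met (no windows face an adjoining lot; a current General Exemption Letter is held; there is no plumbing or electrical service). Applying paragraphs (e)–(j): (e) applies (the lot is in a historic district), but is set aside by (f): (f) operates against (e): the baseline figure is 491, less than the 519 limit. (g) would limit (f) — a home-based business operates on the lot — but (h) sets (g) aside: (h) is triggered — a current Schedule E Clearance is held. (i) would limit (h) — aggregate throughput is 5,450 units, less than the 6,500 units limit — but (j) sets (i) aside: (j) operates against (i): a current Category D Registration is held. So (a) applies.
All of (b)'s requirements are met (assessed value is $217,500, less than the $229,500 limit; the structure's footprint is 80 sq ft, less than the 95 sq ft limit). Turning to paragraph (k): (k) applies — a current Annual Waiver is held. So (b) is unavailable.
All of (c)'s requirements are met (the structure will not be visible from the street; the registered capacity is 2,660 units, meeting the 2,320 units threshold). However, paragraph (l) must be considered: (l) operates against (c): a current Standing Clearance is held. So (c) is unavailable.
Exception (d) is satisfied on its face — the reference index is 389, less than the 588 limit; the structure's height is 12 ft, less than the 14 ft limit. But applying paragraph (m): (m) operates against (d): a current Provisional Waiver is held. (d) is therefore removed.

No — exception (a) applies; Lars does not need a building permit.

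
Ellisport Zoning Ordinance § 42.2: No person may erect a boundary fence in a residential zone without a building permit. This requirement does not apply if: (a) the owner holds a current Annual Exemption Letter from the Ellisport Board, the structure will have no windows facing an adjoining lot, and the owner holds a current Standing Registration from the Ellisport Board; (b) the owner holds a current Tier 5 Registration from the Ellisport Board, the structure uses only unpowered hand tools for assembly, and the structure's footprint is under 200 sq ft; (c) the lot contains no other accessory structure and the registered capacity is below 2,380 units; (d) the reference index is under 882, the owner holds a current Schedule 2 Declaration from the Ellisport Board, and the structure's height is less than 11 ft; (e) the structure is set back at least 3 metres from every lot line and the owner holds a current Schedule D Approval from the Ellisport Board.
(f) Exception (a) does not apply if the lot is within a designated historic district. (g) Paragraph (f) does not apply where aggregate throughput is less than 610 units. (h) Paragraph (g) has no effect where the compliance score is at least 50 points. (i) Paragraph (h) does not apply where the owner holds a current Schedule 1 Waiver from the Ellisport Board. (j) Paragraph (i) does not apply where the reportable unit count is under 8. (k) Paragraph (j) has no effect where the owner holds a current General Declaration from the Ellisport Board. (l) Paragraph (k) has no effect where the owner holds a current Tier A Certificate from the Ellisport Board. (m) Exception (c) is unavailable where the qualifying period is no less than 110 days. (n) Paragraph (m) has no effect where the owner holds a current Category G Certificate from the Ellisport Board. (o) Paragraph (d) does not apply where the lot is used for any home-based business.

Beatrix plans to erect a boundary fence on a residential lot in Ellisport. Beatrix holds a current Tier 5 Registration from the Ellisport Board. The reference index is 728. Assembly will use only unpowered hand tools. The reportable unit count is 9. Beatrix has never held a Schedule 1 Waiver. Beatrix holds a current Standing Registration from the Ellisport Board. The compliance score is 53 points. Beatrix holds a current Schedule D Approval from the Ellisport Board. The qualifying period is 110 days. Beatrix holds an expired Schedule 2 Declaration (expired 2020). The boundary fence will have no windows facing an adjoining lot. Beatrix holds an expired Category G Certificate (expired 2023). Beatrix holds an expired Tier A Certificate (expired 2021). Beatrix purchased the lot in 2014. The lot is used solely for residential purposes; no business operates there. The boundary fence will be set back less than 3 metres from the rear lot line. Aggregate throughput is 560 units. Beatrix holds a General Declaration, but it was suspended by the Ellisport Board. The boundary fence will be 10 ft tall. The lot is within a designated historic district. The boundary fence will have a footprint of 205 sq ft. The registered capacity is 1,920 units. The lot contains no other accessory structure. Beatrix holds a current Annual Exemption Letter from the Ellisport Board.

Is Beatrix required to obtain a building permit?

Yes — Beatrix must obtain a building permit.

All of (a)'s requirements are met (a current Annual Exemption Letter is held; no windows face an adjoining lot; a current Standing Registration is held). But applying paragraphs (f)–(l): (f) operates against (a): the lot is in a historic district. (g) would limit (f) — aggregate throughput is 560 units, less than the 610 units limit — but (h) sets (g) aside: (h) operates against (g): the compliance score is 53 points, meeting the 50 points threshold. (i) does not operate here (no current Schedule 1 Waiver is held), so (h) stands. Exception (a) does not apply.
Exception (b) does not apply: the structure's footprint is 205 sq ft, not under 200 sq ft.
Exception (c): the lot has no other accessory structure; the registered capacity is 1,920 units, below the 2,380 units limit — every condition holds. Turning to paragraphs (m)–(n): (m) is engaged — the qualifying period is 110 days, meeting the 110 days threshold. (n) is not engaged (the Category G Certificate is not current), so (m) stands. Exception (c) does not apply.
Exception (d) requires that the owner holds a current Schedule 2 Declaration from the Ellisport Board; but there is no Schedule 2 Declaration in force, so (d) is unavailable.
Exception (e) requires that the structure is set back at least 3 metres from every lot line; but the rear setback is under 3 m, so (e) is unavailable.
No exception is made out. Beatrix falls within the general rule.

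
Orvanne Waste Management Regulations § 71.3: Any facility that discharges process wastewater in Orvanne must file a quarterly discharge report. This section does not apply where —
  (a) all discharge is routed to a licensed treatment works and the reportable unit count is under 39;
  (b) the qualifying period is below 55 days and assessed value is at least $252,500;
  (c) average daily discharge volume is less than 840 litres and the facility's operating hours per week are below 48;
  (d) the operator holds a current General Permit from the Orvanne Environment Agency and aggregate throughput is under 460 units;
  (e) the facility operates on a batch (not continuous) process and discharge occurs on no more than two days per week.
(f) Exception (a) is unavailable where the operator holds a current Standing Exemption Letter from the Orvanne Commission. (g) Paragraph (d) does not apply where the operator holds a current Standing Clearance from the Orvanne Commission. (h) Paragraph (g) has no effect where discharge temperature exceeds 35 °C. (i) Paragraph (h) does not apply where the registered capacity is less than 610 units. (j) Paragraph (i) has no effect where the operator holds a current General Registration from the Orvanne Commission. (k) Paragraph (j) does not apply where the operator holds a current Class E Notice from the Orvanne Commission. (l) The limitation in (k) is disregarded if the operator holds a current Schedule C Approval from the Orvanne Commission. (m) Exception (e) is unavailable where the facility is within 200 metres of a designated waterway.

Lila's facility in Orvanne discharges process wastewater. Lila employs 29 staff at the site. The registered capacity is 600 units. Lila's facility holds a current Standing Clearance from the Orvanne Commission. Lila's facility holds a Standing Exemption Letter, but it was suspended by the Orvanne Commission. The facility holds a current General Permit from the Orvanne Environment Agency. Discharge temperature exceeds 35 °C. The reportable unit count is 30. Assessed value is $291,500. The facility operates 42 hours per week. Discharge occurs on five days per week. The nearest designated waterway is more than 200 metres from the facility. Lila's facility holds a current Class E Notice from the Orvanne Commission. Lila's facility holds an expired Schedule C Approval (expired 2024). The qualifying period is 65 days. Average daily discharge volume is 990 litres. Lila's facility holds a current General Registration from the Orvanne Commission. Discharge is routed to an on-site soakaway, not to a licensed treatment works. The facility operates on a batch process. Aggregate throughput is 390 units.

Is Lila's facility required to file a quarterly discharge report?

Yes — Lila's facility must file a quarterly discharge report.

Exception (a) does not apply: discharge is not routed to a licensed treatment works.
Exception (b) fails — the qualifying period is 65 days, not below 55 days.
Exception (c) requires that average daily discharge volume is less than 840 litres; but average daily discharge volume is 990 litres, not less than 840 litres, so (c) is unavailable.
Exception (d): a current General Permit is held; aggregate throughput is 390 units, under the 460 units limit — every condition holds. However, paragraphs (g)–(l) must be considered: (g) operates — a current Standing Clearance is held. (h) would limit (g) — discharge temperature exceeds 35 °C — but (i) sets (h) aside: (i) operates against (h): the registered capacity is 600 units, less than the 610 units limit. (j) operates (a current General Registration is held), but yields to (k): (k) operates against (j): a current Class E Notice is held. (l), which would lift (k), does not operate here — no current Schedule C Approval is held. (d) is therefore removed.
Exception (e) requires that discharge occurs on no more than two days per week; but discharge occurs on five days per week, so (e) is unavailable.
No exception is made out. Lila's facility falls within the general rule.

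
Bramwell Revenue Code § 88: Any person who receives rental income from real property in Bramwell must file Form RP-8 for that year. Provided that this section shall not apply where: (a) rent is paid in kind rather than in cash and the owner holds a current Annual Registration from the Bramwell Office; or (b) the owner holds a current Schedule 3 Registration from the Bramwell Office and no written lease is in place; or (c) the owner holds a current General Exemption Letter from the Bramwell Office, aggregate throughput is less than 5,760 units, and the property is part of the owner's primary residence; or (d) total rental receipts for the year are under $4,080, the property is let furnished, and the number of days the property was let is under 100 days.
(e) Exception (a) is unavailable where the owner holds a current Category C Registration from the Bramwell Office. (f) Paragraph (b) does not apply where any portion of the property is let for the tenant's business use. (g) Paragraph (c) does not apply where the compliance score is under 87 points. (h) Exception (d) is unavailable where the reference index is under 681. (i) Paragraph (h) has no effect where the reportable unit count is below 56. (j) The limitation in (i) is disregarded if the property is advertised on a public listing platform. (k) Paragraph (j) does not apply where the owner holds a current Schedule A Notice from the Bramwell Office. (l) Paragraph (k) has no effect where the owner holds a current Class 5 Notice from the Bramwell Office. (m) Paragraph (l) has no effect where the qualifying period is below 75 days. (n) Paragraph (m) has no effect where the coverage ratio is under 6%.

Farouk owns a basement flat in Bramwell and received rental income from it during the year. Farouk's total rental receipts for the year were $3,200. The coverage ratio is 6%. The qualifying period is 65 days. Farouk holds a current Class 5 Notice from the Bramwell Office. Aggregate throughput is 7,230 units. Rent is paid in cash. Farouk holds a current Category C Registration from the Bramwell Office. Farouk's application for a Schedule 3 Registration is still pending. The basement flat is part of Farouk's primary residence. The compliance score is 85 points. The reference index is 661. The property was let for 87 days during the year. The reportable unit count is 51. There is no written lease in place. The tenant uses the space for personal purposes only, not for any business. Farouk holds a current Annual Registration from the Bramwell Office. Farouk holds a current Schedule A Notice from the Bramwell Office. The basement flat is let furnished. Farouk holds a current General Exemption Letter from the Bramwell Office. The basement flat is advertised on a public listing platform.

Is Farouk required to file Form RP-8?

No — exception (d) applies; Farouk is not required to file Form RP-8.

Exception (a) requires that rent is paid in kind rather than in cash; but rent is paid in cash, so (a) is unavailable.
Exception (b) does not apply: no current Schedule 3 Registration is held.
Exception (c) does not apply: aggregate throughput is 7,230 units, not less than 5,760 units.
All of (d)'s requirements are met (total rental receipts for the year are $3,200, under the $4,080 limit; the property is let furnished; the number of days the property was let is 87 days, under the 100 days limit). Applying paragraphs (h)–(n): (h) is engaged (the reference index is 661, under the 681 limit), but yields to (i): (i) operates against (h): the reportable unit count is 51, below the 56 limit. (j) would limit (i) — the property is publicly advertised — but (k) sets (j) aside: (k) is engaged — a current Schedule A Notice is held. (l) is triggered (a current Class 5 Notice is held), but yields to (m): (m) operates against (l): the qualifying period is 65 days, below the 75 days limit. (n), which would lift (m), is not triggered — the coverage ratio is 6%, not under 6%. So (d) applies.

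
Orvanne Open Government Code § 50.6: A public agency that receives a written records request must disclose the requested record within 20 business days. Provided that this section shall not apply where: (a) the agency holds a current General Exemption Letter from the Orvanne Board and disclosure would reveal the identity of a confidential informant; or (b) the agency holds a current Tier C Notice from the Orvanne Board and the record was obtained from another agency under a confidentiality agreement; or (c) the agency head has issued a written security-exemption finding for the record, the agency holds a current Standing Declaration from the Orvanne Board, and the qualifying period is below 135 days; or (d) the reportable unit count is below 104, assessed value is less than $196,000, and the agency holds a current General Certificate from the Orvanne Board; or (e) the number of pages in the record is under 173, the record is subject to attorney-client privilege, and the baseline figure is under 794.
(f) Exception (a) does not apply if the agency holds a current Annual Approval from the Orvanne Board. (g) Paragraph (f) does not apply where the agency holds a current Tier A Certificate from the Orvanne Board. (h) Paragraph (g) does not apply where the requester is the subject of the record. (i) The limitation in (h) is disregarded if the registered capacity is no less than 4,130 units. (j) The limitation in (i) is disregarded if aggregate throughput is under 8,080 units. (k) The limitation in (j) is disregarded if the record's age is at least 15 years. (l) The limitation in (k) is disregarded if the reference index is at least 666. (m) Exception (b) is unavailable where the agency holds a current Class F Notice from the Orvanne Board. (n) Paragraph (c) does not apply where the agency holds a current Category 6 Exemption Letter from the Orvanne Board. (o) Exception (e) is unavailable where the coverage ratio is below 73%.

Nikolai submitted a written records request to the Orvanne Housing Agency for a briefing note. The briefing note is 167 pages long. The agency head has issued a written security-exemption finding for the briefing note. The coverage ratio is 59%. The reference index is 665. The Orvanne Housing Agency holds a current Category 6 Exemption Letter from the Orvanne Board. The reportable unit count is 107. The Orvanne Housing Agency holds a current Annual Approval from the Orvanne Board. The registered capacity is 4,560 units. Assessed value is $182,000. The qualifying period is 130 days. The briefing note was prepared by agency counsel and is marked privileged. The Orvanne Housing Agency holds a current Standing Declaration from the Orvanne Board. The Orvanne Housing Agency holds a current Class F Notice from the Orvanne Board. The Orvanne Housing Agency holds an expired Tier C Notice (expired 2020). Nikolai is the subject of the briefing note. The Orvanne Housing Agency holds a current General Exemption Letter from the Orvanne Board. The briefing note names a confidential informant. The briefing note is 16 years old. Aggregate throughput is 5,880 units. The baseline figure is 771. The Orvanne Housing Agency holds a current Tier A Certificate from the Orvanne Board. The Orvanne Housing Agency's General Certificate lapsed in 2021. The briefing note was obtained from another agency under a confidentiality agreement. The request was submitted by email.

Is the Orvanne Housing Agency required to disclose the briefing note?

Exception (a): a current General Exemption Letter is held; the briefing note names a confidential informant — every condition holds. Under paragraphs (f)–(l): (f) would limit (a) — a current Annual Approval is held — but (g) sets (f) aside: (g) operates — a current Tier A Certificate is held. (h) would limit (g) — Nikolai is the subject of the briefing note — but (i) sets (h) aside: (i) operates against (h): the registered capacity is 4,560 units, meeting the 4,130 units threshold. (j) would limit (i) — aggregate throughput is 5,880 units, under the 8,080 units limit — but (k) sets (j) aside: (k) operates — the record's age is 16 years, meeting the 15 years threshold. (l), which would lift (k), is inapplicable — the reference index is 665, short of 666. Exception (a) stands.
Exception (b) requires that the agency holds a current Tier C Notice from the Orvanne Board; but there is no Tier C Notice in force, so (b) is unavailable.
Exception (c)'s conditions are all satisfied: a written security-exemption finding has been issued; a current Standing Declaration is held; the qualifying period is 130 days, below the 135 days limit. However, paragraph (n) must be considered: (n) operates against (c): a current Category 6 Exemption Letter is held. Exception (c) does not apply.
Exception (d) does not apply: the reportable unit count is 107, not below 104.
Exception (e): the number of pages in the record is 167, under the 173 limit; the briefing note is privileged; the baseline figure is 771, under the 794 limit — every condition holds. However, paragraph (o) must be considered: (o) applies — the coverage ratio is 59%, below the 73% limit. (e) is therefore removed.

No — exception (a) applies; the Orvanne Housing Agency is not required to disclose the briefing note.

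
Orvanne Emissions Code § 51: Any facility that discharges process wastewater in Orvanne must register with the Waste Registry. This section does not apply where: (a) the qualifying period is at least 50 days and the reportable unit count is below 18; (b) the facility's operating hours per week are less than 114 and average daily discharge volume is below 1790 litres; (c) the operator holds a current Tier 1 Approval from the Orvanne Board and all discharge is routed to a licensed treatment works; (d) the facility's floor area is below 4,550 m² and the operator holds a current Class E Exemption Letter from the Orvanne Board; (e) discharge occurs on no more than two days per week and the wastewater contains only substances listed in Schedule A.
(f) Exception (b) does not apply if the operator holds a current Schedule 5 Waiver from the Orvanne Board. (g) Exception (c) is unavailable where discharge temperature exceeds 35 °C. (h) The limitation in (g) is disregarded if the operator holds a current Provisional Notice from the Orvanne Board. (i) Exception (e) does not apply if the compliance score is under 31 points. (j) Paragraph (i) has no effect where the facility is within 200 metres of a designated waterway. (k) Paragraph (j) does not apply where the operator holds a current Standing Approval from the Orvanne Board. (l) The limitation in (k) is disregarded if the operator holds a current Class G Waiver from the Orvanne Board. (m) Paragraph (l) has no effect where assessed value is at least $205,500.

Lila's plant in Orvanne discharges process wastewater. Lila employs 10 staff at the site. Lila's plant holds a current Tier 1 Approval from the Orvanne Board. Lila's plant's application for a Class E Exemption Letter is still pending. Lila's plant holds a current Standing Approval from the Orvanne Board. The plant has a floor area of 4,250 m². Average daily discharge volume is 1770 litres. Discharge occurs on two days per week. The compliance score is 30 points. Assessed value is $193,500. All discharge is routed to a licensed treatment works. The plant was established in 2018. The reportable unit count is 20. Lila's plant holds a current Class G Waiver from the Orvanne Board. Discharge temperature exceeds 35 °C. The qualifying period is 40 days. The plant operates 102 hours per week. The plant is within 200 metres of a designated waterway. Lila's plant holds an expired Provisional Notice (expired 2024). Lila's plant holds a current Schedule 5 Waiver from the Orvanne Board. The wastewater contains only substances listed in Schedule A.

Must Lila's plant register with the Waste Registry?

Exception (a) does not apply: the qualifying period is 40 days, short of 50 days.
Exception (b): the facility's operating hours per week are 102, less than the 114 limit; average daily discharge volume is 1770 litres, below the 1790 litres limit — every condition holds. But: (f) operates — a current Schedule 5 Waiver is held. (b) is therefore removed.
All of (c)'s requirements are met (a current Tier 1 Approval is held; discharge is routed to a licensed treatment works). But applying paragraphs (g)–(h): (g) operates — discharge temperature exceeds 35 °C. (h) does not operate here (the Provisional Notice is not current), so (g) stands. Exception (c) does not apply.
Exception (d) fails — there is no Class E Exemption Letter in force.
Exception (e)'s conditions are all satisfied: discharge occurs on no more than two days per week; the wastewater is Schedule-A-only. Under paragraphs (i)–(m): (i) is triggered (the compliance score is 30 points, under the 31 points limit), but is set aside by (j): (j) operates against (i): the plant is within 200 m of a designated waterway. (k) would limit (j) — a current Standing Approval is held — but (l) sets (k) aside: (l) operates against (k): a current Class G Waiver is held. (m), which would lift (l), is inapplicable — assessed value is $193,500, short of $205,500. So (e) applies.

No — exception (e) applies; Lila's plant is not required to register with the Waste Registry.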